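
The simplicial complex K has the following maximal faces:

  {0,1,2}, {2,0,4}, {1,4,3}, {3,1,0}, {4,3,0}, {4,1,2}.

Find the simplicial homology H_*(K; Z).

H_0 ≅ Z,  H_1 = 0,  H_2 ≅ Z.

We work with the vertex ordering 0 < 1 < 2 < 3 < 4. The simplices of K, each written with vertices in increasing order, are:

  0-simplices (5): [0], [1], [2], [3], [4]
  1-simplices (9): [0,1], [0,2], [0,3], [0,4], [1,2], [1,3], [1,4], [2,4], [3,4]
  2-simplices (6): [0,1,2], [0,1,3], [0,2,4], [0,3,4], [1,2,4], [1,3,4]

so the chain groups are C_0 ≅ Z^5, C_1 ≅ Z^9, C_2 ≅ Z^6.

Boundary ∂_1: C_1 → C_0 maps an edge to its endpoints' difference, ∂[p,q] = q − p.
As a 5×9 matrix over Z this has rank 4, with invariant factors (1,1,1,1).

Boundary ∂_2: C_2 → C_1 sends each 2-simplex [p,q,r] to [q,r] − [p,r] + [p,q]. For instance
  ∂[0,2,4] = [2,4] − [0,4] + [0,2],
  ∂[0,1,2] = [1,2] − [0,2] + [0,1].
As a 9×6 matrix over Z this has rank 5, with invariant factors (1,1,1,1,1).

Reading off H_k = ker ∂_k / im ∂_{k+1}:

  H_0: rank C_0 − rank ∂_1 = 5 − 4 = 1, and the invariant factors of ∂_1 are all 1, so H_0 ≅ Z.
  H_1: rank ker ∂_1 − rank ∂_2 = (9 − 4) − 5 = 0, and the invariant factors of ∂_2 are all 1, so H_1 ≅ 0.
  H_2: rank ker ∂_2 − rank ∂_3 = (6 − 5) − 0 = 1, and there is no ∂_3, so H_2 ≅ Z.

(K is a triangulation of the 2-sphere S^2.)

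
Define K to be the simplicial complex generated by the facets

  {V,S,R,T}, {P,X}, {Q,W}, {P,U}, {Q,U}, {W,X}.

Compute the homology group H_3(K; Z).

H_3 ≅ 0.

We work with the vertex ordering P < Q < R < S < T < U < V < W < X. The simplices of K, each written with vertices in increasing order, are:

  0-simplices (9): P, Q, R, S, T, U, V, W, X
  1-simplices (11): PU, PX, QU, QW, RS, RT, RV, ST, SV, TV, WX
  2-simplices (4): RST, RSV, RTV, STV
  3-simplices (1): RSTV

giving chain groups C_0 ≅ Z^9, C_1 ≅ Z^11, C_2 ≅ Z^4, C_3 ≅ Z^1.

The boundary map ∂_1: C_1 → C_0 maps an edge to its endpoints' difference, ∂[p,q] = q − p. For instance
  ∂TV = V − T.
This gives a 9×11 integer matrix of rank 7; reducing to Smith normal form yields diagonal entries (1,1,1,1,1,1,1).

∂_2: C_2 → C_1 sends each 2-simplex [p,q,r] to [q,r] − [p,r] + [p,q]. For instance
  ∂RST = ST − RT + RS,
  ∂RTV = TV − RV + RT.
As a 11×4 matrix over Z this has rank 3, with invariant factors (1,1,1).

∂_3: C_3 → C_2 sends each 3-simplex σ to the alternating sum Σ_i (−1)^i (σ with its i-th vertex removed). For instance
  ∂RSTV = STV − RTV + RSV − RST.
This gives a 4×1 integer matrix of rank 1; reducing to Smith normal form yields diagonal entries (1).

From H_k ≅ ker(∂_k) / im(∂_{k+1}) we obtain:

  H_3: rank ker ∂_3 − rank ∂_4 = (1 − 1) − 0 = 0, and there is no ∂_4, so H_3 ≅ 0.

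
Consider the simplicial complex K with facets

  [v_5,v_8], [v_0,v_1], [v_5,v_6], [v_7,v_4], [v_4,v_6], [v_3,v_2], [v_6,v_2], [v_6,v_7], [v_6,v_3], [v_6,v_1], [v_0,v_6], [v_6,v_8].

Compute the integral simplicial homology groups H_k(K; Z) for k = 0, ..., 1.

Fix the vertex order v_0 < v_1 < v_2 < v_3 < v_4 < v_5 < v_6 < v_7 < v_8 and write every simplex with vertices in increasing order. Then dim K = 1 and the simplices of K are:

  0-simplices (9): [v_0], [v_1], [v_2], [v_3], [v_4], [v_5], [v_6], [v_7], [v_8]
  1-simplices (12): [v_0,v_1], [v_0,v_6], [v_1,v_6], [v_2,v_3], [v_2,v_6], [v_3,v_6], [v_4,v_6], [v_4,v_7], [v_5,v_6], [v_5,v_8], [v_6,v_7], [v_6,v_8]

Hence C_0 ≅ Z^9, C_1 ≅ Z^12.

The boundary map ∂_1: C_1 → C_0 sends each edge [p,q] (with p < q) to q − p.
As a 9×12 matrix over Z this has rank 8, with invariant factors (1,1,1,1,1,1,1,1).

Computing H_k = (kernel of ∂_k) / (image of ∂_{k+1}):

  H_0: rank C_0 − rank ∂_1 = 9 − 8 = 1, and the invariant factors of ∂_1 are all 1, so H_0 = Z.
  H_1: rank ker ∂_1 − rank ∂_2 = (12 − 8) − 0 = 4, and there is no ∂_2, so H_1 = Z^4.

(K is a triangulation of a wedge of 4 circles.)

H_0 = Z,  H_1 = Z^4.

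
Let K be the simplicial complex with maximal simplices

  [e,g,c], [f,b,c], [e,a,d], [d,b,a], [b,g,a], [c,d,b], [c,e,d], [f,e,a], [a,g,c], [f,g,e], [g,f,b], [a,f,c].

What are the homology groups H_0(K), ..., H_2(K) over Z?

H_0 = Z,  H_1 = Z_2,  H_2 = 0.

K has 7 vertices, 18 edges, 12 triangles.
rank ∂_0 = 0, rank ∂_1 = 6 ⇒ b_0 = 7 − 0 − 6 = 1; all invariant factors of ∂_1 are 1 so no torsion. So H_0 = Z.
rank ∂_1 = 6, rank ∂_2 = 12 ⇒ b_1 = 18 − 6 − 12 = 0; ∂_2 has invariant factor(s) [2] giving torsion. So H_1 = Z_2.
rank ∂_2 = 12, rank ∂_3 = 0 ⇒ b_2 = 12 − 12 − 0 = 0. So H_2 = 0.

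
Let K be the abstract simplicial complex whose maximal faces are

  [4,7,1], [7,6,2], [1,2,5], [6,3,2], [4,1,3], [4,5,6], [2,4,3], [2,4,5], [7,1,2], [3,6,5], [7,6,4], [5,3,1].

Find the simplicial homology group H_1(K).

Take the total order 1 < 2 < 3 < 4 < 5 < 6 < 7 on the vertex set. Then K (dimension 2) consists of the simplices:

  0-simplices (7): [1], [2], [3], [4], [5], [6], [7]
  1-simplices (18): [1,2], [1,3], [1,4], [1,5], [1,7], [2,3], [2,4], [2,5], [2,6], [2,7], [3,4], [3,5], [3,6], [4,5], [4,6], [4,7], [5,6], [6,7]
  2-simplices (12): [1,2,5], [1,2,7], [1,3,4], [1,3,5], [1,4,7], [2,3,4], [2,3,6], [2,4,5], [2,6,7], [3,5,6], [4,5,6], [4,6,7]

Hence C_0 ≅ Z^7, C_1 ≅ Z^18, C_2 ≅ Z^12.

Boundary ∂_1: C_1 → C_0 maps an edge to its endpoints' difference, ∂[p,q] = q − p. For instance
  ∂[4,5] = [5] − [4].
This gives a 7×18 integer matrix of rank 6; reducing to Smith normal form yields diagonal entries (1,1,1,1,1,1).

The boundary map ∂_2: C_2 → C_1 sends each 2-simplex [p,q,r] to [q,r] − [p,r] + [p,q]. For instance
  ∂[3,5,6] = [5,6] − [3,6] + [3,5],
  ∂[4,5,6] = [5,6] − [4,6] + [4,5].
The resulting 18×12 matrix has rank 12, and its Smith normal form has invariant factors (1,1,1,1,1,1,1,1,1,1,1,2).

From H_k ≅ ker(∂_k) / im(∂_{k+1}) we obtain:

  H_1: rank ker ∂_1 − rank ∂_2 = (18 − 6) − 12 = 0, and ∂_2 has invariant factor 2 > 1, so H_1 = Z/2Z.

(K is a triangulation of the real projective plane RP^2.)

H_1 = Z/2Z.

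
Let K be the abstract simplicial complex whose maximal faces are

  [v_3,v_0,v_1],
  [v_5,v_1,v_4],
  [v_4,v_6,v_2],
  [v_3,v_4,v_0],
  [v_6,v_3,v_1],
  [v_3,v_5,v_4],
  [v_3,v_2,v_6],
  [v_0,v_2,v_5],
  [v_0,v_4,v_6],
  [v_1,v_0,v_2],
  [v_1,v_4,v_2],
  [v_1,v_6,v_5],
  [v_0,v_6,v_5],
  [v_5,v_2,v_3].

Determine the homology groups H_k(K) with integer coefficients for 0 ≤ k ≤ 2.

Take the total order v_0 < v_1 < v_2 < v_3 < v_4 < v_5 < v_6 on the vertex set. Then K (dimension 2) consists of the simplices:

  0-simplices (7): [v_0], [v_1], [v_2], [v_3], [v_4], [v_5], [v_6]
  1-simplices (21): (21 of them)
  2-simplices (14): (14 of them)

giving chain groups C_0 ≅ Z^7, C_1 ≅ Z^21, C_2 ≅ Z^14.

∂_1: C_1 → C_0 maps an edge to its endpoints' difference, ∂[p,q] = q − p. For instance
  ∂[v_1,v_3] = [v_3] − [v_1].
This gives a 7×21 integer matrix of rank 6; reducing to Smith normal form yields diagonal entries (1,1,1,1,1,1).

The boundary map ∂_2: C_2 → C_1 maps a triangle to the signed sum of its edges. For instance
  ∂[v_2,v_3,v_6] = [v_3,v_6] − [v_2,v_6] + [v_2,v_3],
  ∂[v_0,v_3,v_4] = [v_3,v_4] − [v_0,v_4] + [v_0,v_3].
The 21×14 boundary matrix has rank 13 and Smith normal form diag(1,1,1,1,1,1,1,1,1,1,1,1,1).

Now H_k = ker ∂_k / im ∂_{k+1}, so:

  H_0: rank C_0 − rank ∂_1 = 7 − 6 = 1, and the invariant factors of ∂_1 are all 1, so H_0 ≅ Z.
  H_1: rank ker ∂_1 − rank ∂_2 = (21 − 6) − 13 = 2, and the invariant factors of ∂_2 are all 1, so H_1 ≅ Z^2.
  H_2: rank ker ∂_2 − rank ∂_3 = (14 − 13) − 0 = 1, and there is no ∂_3, so H_2 ≅ Z.

As a check, the Euler characteristic is 7 − 21 + 14 = 0, which agrees with 1 − 2 + 1 = 0.

H_0 ≅ Z,  H_1 ≅ Z^2,  H_2 ≅ Z.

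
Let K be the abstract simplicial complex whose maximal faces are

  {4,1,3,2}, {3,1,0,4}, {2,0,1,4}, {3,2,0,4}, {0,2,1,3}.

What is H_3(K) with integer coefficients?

Order the vertices as 0 < 1 < 2 < 3 < 4. Listing each simplex with vertices in this order, K has dimension 3 with simplices:

  0-simplices (5): [0], [1], [2], [3], [4]
  1-simplices (10): [0,1], [0,2], [0,3], [0,4], [1,2], [1,3], [1,4], [2,3], [2,4], [3,4]
  2-simplices (10): [0,1,2], [0,1,3], [0,1,4], [0,2,3], [0,2,4], [0,3,4], [1,2,3], [1,2,4], [1,3,4], [2,3,4]
  3-simplices (5): [0,1,2,3], [0,1,2,4], [0,1,3,4], [0,2,3,4], [1,2,3,4]

so the chain groups are C_0 ≅ Z^5, C_1 ≅ Z^10, C_2 ≅ Z^10, C_3 ≅ Z^5.

∂_1: C_1 → C_0 sends each edge [p,q] (with p < q) to q − p. For instance
  ∂[1,3] = [3] − [1].
As a 5×10 matrix over Z this has rank 4, with invariant factors (1,1,1,1).

The boundary map ∂_2: C_2 → C_1 sends each 2-simplex [p,q,r] to [q,r] − [p,r] + [p,q]. For instance
  ∂[0,2,4] = [2,4] − [0,4] + [0,2],
  ∂[0,1,2] = [1,2] − [0,2] + [0,1].
This gives a 10×10 integer matrix of rank 6; reducing to Smith normal form yields diagonal entries (1,1,1,1,1,1).

The boundary map ∂_3: C_3 → C_2 sends each 3-simplex σ to the alternating sum Σ_i (−1)^i (σ with its i-th vertex removed). For instance
  ∂[0,1,2,3] = [1,2,3] − [0,2,3] + [0,1,3] − [0,1,2],
  ∂[0,1,3,4] = [1,3,4] − [0,3,4] + [0,1,4] − [0,1,3].
This gives a 10×5 integer matrix of rank 4; reducing to Smith normal form yields diagonal entries (1,1,1,1).

Computing H_k = (kernel of ∂_k) / (image of ∂_{k+1}):

  H_3: rank ker ∂_3 − rank ∂_4 = (5 − 4) − 0 = 1, and there is no ∂_4, so H_3 = Z.

H_3 = Z.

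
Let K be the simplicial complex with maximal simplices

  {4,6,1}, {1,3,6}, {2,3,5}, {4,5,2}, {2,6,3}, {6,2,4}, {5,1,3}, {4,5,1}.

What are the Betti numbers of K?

b_0 = 1, b_1 = 0, b_2 = 1.

Order the vertices as 1 < 2 < 3 < 4 < 5 < 6. Listing each simplex with vertices in this order, K has dimension 2 with simplices:

  0-simplices (6): [1], [2], [3], [4], [5], [6]
  1-simplices (12): [1,3], [1,4], [1,5], [1,6], [2,3], [2,4], [2,5], [2,6], [3,5], [3,6], [4,5], [4,6]
  2-simplices (8): [1,3,5], [1,3,6], [1,4,5], [1,4,6], [2,3,5], [2,3,6], [2,4,5], [2,4,6]

giving chain groups C_0 ≅ Z^6, C_1 ≅ Z^12, C_2 ≅ Z^8.

∂_1: C_1 → C_0 sends each edge [p,q] (with p < q) to q − p.
The 6×12 boundary matrix has rank 5 and Smith normal form diag(1,1,1,1,1).

The boundary map ∂_2: C_2 → C_1 sends each 2-simplex [p,q,r] to [q,r] − [p,r] + [p,q]. For instance
  ∂[1,3,6] = [3,6] − [1,6] + [1,3],
  ∂[1,4,5] = [4,5] − [1,5] + [1,4].
The resulting 12×8 matrix has rank 7, and its Smith normal form has invariant factors (1,1,1,1,1,1,1).

Computing H_k = (kernel of ∂_k) / (image of ∂_{k+1}):

  H_0: rank C_0 − rank ∂_1 = 6 − 5 = 1, and the invariant factors of ∂_1 are all 1, so H_0 = Z.
  H_1: rank ker ∂_1 − rank ∂_2 = (12 − 5) − 7 = 0, and the invariant factors of ∂_2 are all 1, so H_1 = 0.
  H_2: rank ker ∂_2 − rank ∂_3 = (8 − 7) − 0 = 1, and there is no ∂_3, so H_2 = Z.

As a check, the Euler characteristic is 6 − 12 + 8 = 2, which agrees with 1 − 0 + 1 = 2.

Hence the Betti numbers are b_0 = 1, b_1 = 0, b_2 = 1.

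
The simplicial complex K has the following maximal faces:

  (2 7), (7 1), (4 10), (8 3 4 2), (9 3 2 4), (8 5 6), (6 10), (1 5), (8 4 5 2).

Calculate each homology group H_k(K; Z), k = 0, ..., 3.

H_0 ≅ Z,  H_1 ≅ Z^2,  H_2 = 0,  H_3 = 0.

Order the vertices as 1 < 2 < 3 < 4 < 5 < 6 < 7 < 8 < 9 < 10. Listing each simplex with vertices in this order, K has dimension 3 with simplices:

  0-simplices (10): [1], [2], [3], [4], [5], [6], [7], [8], [9], [10]
  1-simplices (19): [1,5], [1,7], [2,3], [2,4], [2,5], [2,7], [2,8], [2,9], [3,4], [3,8], [3,9], [4,5], [4,8], [4,9], [4,10], [5,6], [5,8], [6,8], [6,10]
  2-simplices (11): [2,3,4], [2,3,8], [2,3,9], [2,4,5], [2,4,8], [2,4,9], [2,5,8], [3,4,8], [3,4,9], [4,5,8], [5,6,8]
  3-simplices (3): [2,3,4,8], [2,3,4,9], [2,4,5,8]

Hence C_0 ≅ Z^10, C_1 ≅ Z^19, C_2 ≅ Z^11, C_3 ≅ Z^3.

Boundary ∂_1: C_1 → C_0 is given by ∂[p,q] = [q] − [p].
As a 10×19 matrix over Z this has rank 9, with invariant factors (1,1,1,1,1,1,1,1,1).

Boundary ∂_2: C_2 → C_1 acts by ∂[p,q,r] = [q,r] − [p,r] + [p,q]. For instance
  ∂[2,4,9] = [4,9] − [2,9] + [2,4],
  ∂[2,4,5] = [4,5] − [2,5] + [2,4].
As a 19×11 matrix over Z this has rank 8, with invariant factors (1,1,1,1,1,1,1,1).

The boundary map ∂_3: C_3 → C_2 sends each 3-simplex σ to the alternating sum Σ_i (−1)^i (σ with its i-th vertex removed). For instance
  ∂[2,4,5,8] = [4,5,8] − [2,5,8] + [2,4,8] − [2,4,5],
  ∂[2,3,4,9] = [3,4,9] − [2,4,9] + [2,3,9] − [2,3,4].
As a 11×3 matrix over Z this has rank 3, with invariant factors (1,1,1).

Computing H_k = (kernel of ∂_k) / (image of ∂_{k+1}):

  H_0: rank C_0 − rank ∂_1 = 10 − 9 = 1, and the invariant factors of ∂_1 are all 1, so H_0 = Z.
  H_1: rank ker ∂_1 − rank ∂_2 = (19 − 9) − 8 = 2, and the invariant factors of ∂_2 are all 1, so H_1 = Z^2.
  H_2: rank ker ∂_2 − rank ∂_3 = (11 − 8) − 3 = 0, and the invariant factors of ∂_3 are all 1, so H_2 = 0.
  H_3: rank ker ∂_3 − rank ∂_4 = (3 − 3) − 0 = 0, and there is no ∂_4, so H_3 = 0.

As a check, the Euler characteristic is 10 − 19 + 11 − 3 = -1, which agrees with 1 − 2 + 0 − 0 = -1.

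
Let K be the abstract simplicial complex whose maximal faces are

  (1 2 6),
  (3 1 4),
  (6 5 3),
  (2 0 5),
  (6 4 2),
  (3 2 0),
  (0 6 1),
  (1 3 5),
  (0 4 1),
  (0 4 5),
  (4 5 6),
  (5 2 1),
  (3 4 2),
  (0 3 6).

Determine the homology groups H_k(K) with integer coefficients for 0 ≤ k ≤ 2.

H_0 = Z,  H_1 = Z^2,  H_2 = Z.

Take the total order 0 < 1 < 2 < 3 < 4 < 5 < 6 on the vertex set. Then K (dimension 2) consists of the simplices:

  0-simplices (7): [0], [1], [2], [3], [4], [5], [6]
  1-simplices (21): [0,1], [0,2], [0,3], [0,4], [0,5], [0,6], [1,2], [1,3], [1,4], [1,5], [1,6], [2,3], [2,4], [2,5], [2,6], [3,4], [3,5], [3,6], [4,5], [4,6], [5,6]
  2-simplices (14): [0,1,4], [0,1,6], [0,2,3], [0,2,5], [0,3,6], [0,4,5], [1,2,5], [1,2,6], [1,3,4], [1,3,5], [2,3,4], [2,4,6], [3,5,6], [4,5,6]

giving chain groups C_0 ≅ Z^7, C_1 ≅ Z^21, C_2 ≅ Z^14.

The boundary map ∂_1: C_1 → C_0 sends each edge [p,q] (with p < q) to q − p. For instance
  ∂[3,4] = [4] − [3].
The resulting 7×21 matrix has rank 6, and its Smith normal form has invariant factors (1,1,1,1,1,1).

The boundary map ∂_2: C_2 → C_1 acts by ∂[p,q,r] = [q,r] − [p,r] + [p,q]. For instance
  ∂[1,2,6] = [2,6] − [1,6] + [1,2],
  ∂[4,5,6] = [5,6] − [4,6] + [4,5].
The resulting 21×14 matrix has rank 13, and its Smith normal form has invariant factors (1,1,1,1,1,1,1,1,1,1,1,1,1).

From H_k ≅ ker(∂_k) / im(∂_{k+1}) we obtain:

  H_0: rank C_0 − rank ∂_1 = 7 − 6 = 1, and the invariant factors of ∂_1 are all 1, so H_0 ≅ Z.
  H_1: rank ker ∂_1 − rank ∂_2 = (21 − 6) − 13 = 2, and the invariant factors of ∂_2 are all 1, so H_1 ≅ Z^2.
  H_2: rank ker ∂_2 − rank ∂_3 = (14 − 13) − 0 = 1, and there is no ∂_3, so H_2 ≅ Z.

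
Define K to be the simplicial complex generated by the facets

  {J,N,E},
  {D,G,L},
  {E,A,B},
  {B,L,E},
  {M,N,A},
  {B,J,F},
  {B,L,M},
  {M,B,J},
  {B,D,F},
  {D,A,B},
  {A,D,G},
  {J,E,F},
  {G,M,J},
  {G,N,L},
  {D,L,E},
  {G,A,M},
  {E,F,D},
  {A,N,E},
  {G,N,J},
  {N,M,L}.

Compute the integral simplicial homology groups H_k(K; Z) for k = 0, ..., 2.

H_0 = Z,  H_1 = Z ⊕ Z/2Z,  H_2 = 0.

K has 10 vertices, 30 edges, 20 triangles.
rank ∂_0 = 0, rank ∂_1 = 9 ⇒ b_0 = 10 − 0 − 9 = 1; all invariant factors of ∂_1 are 1 so no torsion. So H_0 ≅ Z.
rank ∂_1 = 9, rank ∂_2 = 20 ⇒ b_1 = 30 − 9 − 20 = 1; ∂_2 has invariant factor(s) [2] giving torsion. So H_1 ≅ Z ⊕ Z/2Z.
rank ∂_2 = 20, rank ∂_3 = 0 ⇒ b_2 = 20 − 20 − 0 = 0. So H_2 ≅ 0.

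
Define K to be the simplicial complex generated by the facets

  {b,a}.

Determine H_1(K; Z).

We work with the vertex ordering a < b. The simplices of K, each written with vertices in increasing order, are:

  0-simplices (2): a, b
  1-simplices (1): ab

Hence C_0 ≅ Z^2, C_1 ≅ Z^1.

Boundary ∂_1: C_1 → C_0 sends each edge [p,q] (with p < q) to q − p.
The resulting 2×1 matrix has rank 1, and its Smith normal form has invariant factors (1).

Computing H_k = (kernel of ∂_k) / (image of ∂_{k+1}):

  H_1: rank ker ∂_1 − rank ∂_2 = (1 − 1) − 0 = 0, and there is no ∂_2, so H_1 ≅ 0.

H_1 = 0.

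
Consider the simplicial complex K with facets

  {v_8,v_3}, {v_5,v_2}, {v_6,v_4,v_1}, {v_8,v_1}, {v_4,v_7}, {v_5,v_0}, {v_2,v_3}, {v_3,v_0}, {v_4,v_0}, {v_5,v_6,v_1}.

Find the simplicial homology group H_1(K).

Fix the vertex order v_0 < v_1 < v_2 < v_3 < v_4 < v_5 < v_6 < v_7 < v_8 and write every simplex with vertices in increasing order. Then dim K = 2 and the simplices of K are:

  0-simplices (9): [v_0], [v_1], [v_2], [v_3], [v_4], [v_5], [v_6], [v_7], [v_8]
  1-simplices (13): [v_0,v_3], [v_0,v_4], [v_0,v_5], [v_1,v_4], [v_1,v_5], [v_1,v_6], [v_1,v_8], [v_2,v_3], [v_2,v_5], [v_3,v_8], [v_4,v_6], [v_4,v_7], [v_5,v_6]
  2-simplices (2): [v_1,v_4,v_6], [v_1,v_5,v_6]

so the chain groups are C_0 ≅ Z^9, C_1 ≅ Z^13, C_2 ≅ Z^2.

The boundary map ∂_1: C_1 → C_0 maps an edge to its endpoints' difference, ∂[p,q] = q − p.
This gives a 9×13 integer matrix of rank 8; reducing to Smith normal form yields diagonal entries (1,1,1,1,1,1,1,1).

∂_2: C_2 → C_1 acts by ∂[p,q,r] = [q,r] − [p,r] + [p,q]. For instance
  ∂[v_1,v_4,v_6] = [v_4,v_6] − [v_1,v_6] + [v_1,v_4],
  ∂[v_1,v_5,v_6] = [v_5,v_6] − [v_1,v_6] + [v_1,v_5].
As a 13×2 matrix over Z this has rank 2, with invariant factors (1,1).

Reading off H_k = ker ∂_k / im ∂_{k+1}:

  H_1: rank ker ∂_1 − rank ∂_2 = (13 − 8) − 2 = 3, and the invariant factors of ∂_2 are all 1, so H_1 ≅ Z^3.

H_1 = Z^3.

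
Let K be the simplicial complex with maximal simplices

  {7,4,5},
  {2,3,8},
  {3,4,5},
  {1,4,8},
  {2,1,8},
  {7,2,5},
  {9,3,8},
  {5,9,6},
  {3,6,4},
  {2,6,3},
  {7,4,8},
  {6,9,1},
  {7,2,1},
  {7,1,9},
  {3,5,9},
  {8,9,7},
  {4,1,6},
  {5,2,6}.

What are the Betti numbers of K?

b_0 = 1, b_1 = 1, b_2 = 0.

We work with the vertex ordering 1 < 2 < 3 < 4 < 5 < 6 < 7 < 8 < 9. The simplices of K, each written with vertices in increasing order, are:

  0-simplices (9): [1], [2], [3], [4], [5], [6], [7], [8], [9]
  1-simplices (27): (27 of them)
  2-simplices (18): [1,2,7], [1,2,8], [1,4,6], [1,4,8], [1,6,9], [1,7,9], [2,3,6], [2,3,8], [2,5,6], [2,5,7], [3,4,5], [3,4,6], [3,5,9], [3,8,9], [4,5,7], [4,7,8], [5,6,9], [7,8,9]

giving chain groups C_0 ≅ Z^9, C_1 ≅ Z^27, C_2 ≅ Z^18.

Boundary ∂_1: C_1 → C_0 sends each edge [p,q] (with p < q) to q − p.
As a 9×27 matrix over Z this has rank 8, with invariant factors (1,1,1,1,1,1,1,1).

∂_2: C_2 → C_1 sends each 2-simplex [p,q,r] to [q,r] − [p,r] + [p,q]. For instance
  ∂[2,3,8] = [3,8] − [2,8] + [2,3],
  ∂[4,5,7] = [5,7] − [4,7] + [4,5].
As a 27×18 matrix over Z this has rank 18, with invariant factors (1,1,1,1,1,1,1,1,1,1,1,1,1,1,1,1,1,2).

Computing H_k = (kernel of ∂_k) / (image of ∂_{k+1}):

  H_0: rank C_0 − rank ∂_1 = 9 − 8 = 1, and the invariant factors of ∂_1 are all 1, so H_0 ≅ Z.
  H_1: rank ker ∂_1 − rank ∂_2 = (27 − 8) − 18 = 1, and ∂_2 has invariant factor 2 > 1, so H_1 ≅ Z ⊕ Z/2.
  H_2: rank ker ∂_2 − rank ∂_3 = (18 − 18) − 0 = 0, and there is no ∂_3, so H_2 ≅ 0.

As a check, the Euler characteristic is 9 − 27 + 18 = 0, which agrees with 1 − 1 + 0 = 0.
(K is a triangulation of the Klein bottle.)

Hence the Betti numbers are b_0 = 1, b_1 = 1, b_2 = 0.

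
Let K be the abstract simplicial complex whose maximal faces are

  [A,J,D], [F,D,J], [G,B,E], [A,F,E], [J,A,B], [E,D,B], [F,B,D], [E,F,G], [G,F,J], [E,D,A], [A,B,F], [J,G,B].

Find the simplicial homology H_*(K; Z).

Take the total order A < B < D < E < F < G < J on the vertex set. Then K (dimension 2) consists of the simplices:

  0-simplices (7): A, B, D, E, F, G, J
  1-simplices (18): AB, AD, AE, AF, AJ, BD, BE, BF, BG, BJ, DE, DF, DJ, EF, EG, FG, FJ, GJ
  2-simplices (12): ABF, ABJ, ADE, ADJ, AEF, BDE, BDF, BEG, BGJ, DFJ, EFG, FGJ

Hence C_0 ≅ Z^7, C_1 ≅ Z^18, C_2 ≅ Z^12.

The boundary map ∂_1: C_1 → C_0 maps an edge to its endpoints' difference, ∂[p,q] = q − p. For instance
  ∂DF = F − D.
This gives a 7×18 integer matrix of rank 6; reducing to Smith normal form yields diagonal entries (1,1,1,1,1,1).

∂_2: C_2 → C_1 acts by ∂[p,q,r] = [q,r] − [p,r] + [p,q]. For instance
  ∂EFG = FG − EG + EF,
  ∂ABJ = BJ − AJ + AB.
The resulting 18×12 matrix has rank 12, and its Smith normal form has invariant factors (1,1,1,1,1,1,1,1,1,1,1,2).

Reading off H_k = ker ∂_k / im ∂_{k+1}:

  H_0: rank C_0 − rank ∂_1 = 7 − 6 = 1, and the invariant factors of ∂_1 are all 1, so H_0 ≅ Z.
  H_1: rank ker ∂_1 − rank ∂_2 = (18 − 6) − 12 = 0, and ∂_2 has invariant factor 2 > 1, so H_1 ≅ Z/2.
  H_2: rank ker ∂_2 − rank ∂_3 = (12 − 12) − 0 = 0, and there is no ∂_3, so H_2 ≅ 0.

H_0 ≅ Z,  H_1 ≅ Z/2,  H_2 = 0.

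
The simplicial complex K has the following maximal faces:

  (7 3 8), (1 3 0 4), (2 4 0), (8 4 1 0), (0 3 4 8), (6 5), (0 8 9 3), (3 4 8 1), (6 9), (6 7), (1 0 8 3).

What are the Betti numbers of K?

b_0 = 1, b_1 = 1, b_2 = 0, b_3 = 1.

Take the total order 0 < 1 < 2 < 3 < 4 < 5 < 6 < 7 < 8 < 9 on the vertex set. Then K (dimension 3) consists of the simplices:

  0-simplices (10): [0], [1], [2], [3], [4], [5], [6], [7], [8], [9]
  1-simplices (20): [0,1], [0,2], [0,3], [0,4], [0,8], [0,9], [1,3], [1,4], [1,8], [2,4], [3,4], [3,7], [3,8], [3,9], [4,8], [5,6], [6,7], [6,9], [7,8], [8,9]
  2-simplices (15): [0,1,3], [0,1,4], [0,1,8], [0,2,4], [0,3,4], [0,3,8], [0,3,9], [0,4,8], [0,8,9], [1,3,4], [1,3,8], [1,4,8], [3,4,8], [3,7,8], [3,8,9]
  3-simplices (6): [0,1,3,4], [0,1,3,8], [0,1,4,8], [0,3,4,8], [0,3,8,9], [1,3,4,8]

so the chain groups are C_0 ≅ Z^10, C_1 ≅ Z^20, C_2 ≅ Z^15, C_3 ≅ Z^6.

∂_1: C_1 → C_0 sends each edge [p,q] (with p < q) to q − p. For instance
  ∂[7,8] = [8] − [7].
This gives a 10×20 integer matrix of rank 9; reducing to Smith normal form yields diagonal entries (1,1,1,1,1,1,1,1,1).

The boundary map ∂_2: C_2 → C_1 maps a triangle to the signed sum of its edges. For instance
  ∂[0,8,9] = [8,9] − [0,9] + [0,8],
  ∂[0,4,8] = [4,8] − [0,8] + [0,4].
This gives a 20×15 integer matrix of rank 10; reducing to Smith normal form yields diagonal entries (1,1,1,1,1,1,1,1,1,1).

The boundary map ∂_3: C_3 → C_2 sends each 3-simplex σ to the alternating sum Σ_i (−1)^i (σ with its i-th vertex removed). For instance
  ∂[0,3,4,8] = [3,4,8] − [0,4,8] + [0,3,8] − [0,3,4],
  ∂[0,1,3,4] = [1,3,4] − [0,3,4] + [0,1,4] − [0,1,3].
The 15×6 boundary matrix has rank 5 and Smith normal form diag(1,1,1,1,1).

Reading off H_k = ker ∂_k / im ∂_{k+1}:

  H_0: rank C_0 − rank ∂_1 = 10 − 9 = 1, and the invariant factors of ∂_1 are all 1, so H_0 = Z.
  H_1: rank ker ∂_1 − rank ∂_2 = (20 − 9) − 10 = 1, and the invariant factors of ∂_2 are all 1, so H_1 = Z.
  H_2: rank ker ∂_2 − rank ∂_3 = (15 − 10) − 5 = 0, and the invariant factors of ∂_3 are all 1, so H_2 = 0.
  H_3: rank ker ∂_3 − rank ∂_4 = (6 − 5) − 0 = 1, and there is no ∂_4, so H_3 = Z.

Hence the Betti numbers are b_0 = 1, b_1 = 1, b_2 = 0, b_3 = 1.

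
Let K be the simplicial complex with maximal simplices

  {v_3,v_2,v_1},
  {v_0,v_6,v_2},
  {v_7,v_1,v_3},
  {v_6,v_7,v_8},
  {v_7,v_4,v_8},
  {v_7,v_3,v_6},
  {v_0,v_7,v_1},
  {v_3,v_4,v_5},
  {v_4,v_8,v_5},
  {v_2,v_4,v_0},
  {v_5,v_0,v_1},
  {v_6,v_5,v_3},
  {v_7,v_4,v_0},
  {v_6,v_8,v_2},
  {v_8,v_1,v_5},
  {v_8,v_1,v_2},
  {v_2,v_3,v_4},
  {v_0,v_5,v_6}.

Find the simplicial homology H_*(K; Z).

Take the total order v_0 < v_1 < v_2 < v_3 < v_4 < v_5 < v_6 < v_7 < v_8 on the vertex set. Then K (dimension 2) consists of the simplices:

  0-simplices (9): [v_0], [v_1], [v_2], [v_3], [v_4], [v_5], [v_6], [v_7], [v_8]
  1-simplices (27): (27 of them)
  2-simplices (18): (18 of them)

so the chain groups are C_0 ≅ Z^9, C_1 ≅ Z^27, C_2 ≅ Z^18.

The boundary map ∂_1: C_1 → C_0 sends each edge [p,q] (with p < q) to q − p. For instance
  ∂[v_4,v_8] = [v_8] − [v_4].
As a 9×27 matrix over Z this has rank 8, with invariant factors (1,1,1,1,1,1,1,1).

∂_2: C_2 → C_1 maps a triangle to the signed sum of its edges. For instance
  ∂[v_0,v_2,v_6] = [v_2,v_6] − [v_0,v_6] + [v_0,v_2],
  ∂[v_1,v_2,v_3] = [v_2,v_3] − [v_1,v_3] + [v_1,v_2].
The 27×18 boundary matrix has rank 17 and Smith normal form diag(1,1,1,1,1,1,1,1,1,1,1,1,1,1,1,1,1).

Reading off H_k = ker ∂_k / im ∂_{k+1}:

  H_0: rank C_0 − rank ∂_1 = 9 − 8 = 1, and the invariant factors of ∂_1 are all 1, so H_0 = Z.
  H_1: rank ker ∂_1 − rank ∂_2 = (27 − 8) − 17 = 2, and the invariant factors of ∂_2 are all 1, so H_1 = Z^2.
  H_2: rank ker ∂_2 − rank ∂_3 = (18 − 17) − 0 = 1, and there is no ∂_3, so H_2 = Z.

As a check, the Euler characteristic is 9 − 27 + 18 = 0, which agrees with 1 − 2 + 1 = 0.

H_0 = Z,  H_1 = Z^2,  H_2 = Z.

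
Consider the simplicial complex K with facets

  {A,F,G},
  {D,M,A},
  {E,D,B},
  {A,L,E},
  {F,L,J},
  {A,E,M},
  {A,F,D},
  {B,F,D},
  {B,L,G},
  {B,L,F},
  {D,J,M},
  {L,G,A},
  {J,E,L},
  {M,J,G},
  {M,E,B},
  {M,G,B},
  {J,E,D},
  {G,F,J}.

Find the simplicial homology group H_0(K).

H_0 = Z.

Fix the vertex order A < B < D < E < F < G < J < L < M and write every simplex with vertices in increasing order. Then dim K = 2 and the simplices of K are:

  0-simplices (9): A, B, D, E, F, G, J, L, M
  1-simplices (27): AD, AE, AF, AG, AL, AM, BD, BE, BF, BG, BL, BM, DE, DF, DJ, DM, EJ, EL, EM, FG, FJ, FL, GJ, GL, GM, JL, JM
  2-simplices (18): ADF, ADM, AEL, AEM, AFG, AGL, BDE, BDF, BEM, BFL, BGL, BGM, DEJ, DJM, EJL, FGJ, FJL, GJM

so the chain groups are C_0 ≅ Z^9, C_1 ≅ Z^27, C_2 ≅ Z^18.

Boundary ∂_1: C_1 → C_0 is given by ∂[p,q] = [q] − [p]. For instance
  ∂FG = G − F.
The resulting 9×27 matrix has rank 8, and its Smith normal form has invariant factors (1,1,1,1,1,1,1,1).

The boundary map ∂_2: C_2 → C_1 acts by ∂[p,q,r] = [q,r] − [p,r] + [p,q]. For instance
  ∂DEJ = EJ − DJ + DE,
  ∂EJL = JL − EL + EJ.
As a 27×18 matrix over Z this has rank 18, with invariant factors (1,1,1,1,1,1,1,1,1,1,1,1,1,1,1,1,1,2).

From H_k ≅ ker(∂_k) / im(∂_{k+1}) we obtain:

  H_0: rank C_0 − rank ∂_1 = 9 − 8 = 1, and the invariant factors of ∂_1 are all 1, so H_0 = Z.

(K is a triangulation of the Klein bottle.)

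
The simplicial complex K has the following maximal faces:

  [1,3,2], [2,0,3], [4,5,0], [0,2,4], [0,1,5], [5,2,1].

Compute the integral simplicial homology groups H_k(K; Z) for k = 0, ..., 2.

H_0 = Z,  H_1 = Z,  H_2 = 0.

Take the total order 0 < 1 < 2 < 3 < 4 < 5 on the vertex set. Then K (dimension 2) consists of the simplices:

  0-simplices (6): [0], [1], [2], [3], [4], [5]
  1-simplices (12): [0,1], [0,2], [0,3], [0,4], [0,5], [1,2], [1,3], [1,5], [2,3], [2,4], [2,5], [4,5]
  2-simplices (6): [0,1,5], [0,2,3], [0,2,4], [0,4,5], [1,2,3], [1,2,5]

so the chain groups are C_0 ≅ Z^6, C_1 ≅ Z^12, C_2 ≅ Z^6.

The boundary map ∂_1: C_1 → C_0 is given by ∂[p,q] = [q] − [p].
This gives a 6×12 integer matrix of rank 5; reducing to Smith normal form yields diagonal entries (1,1,1,1,1).

Boundary ∂_2: C_2 → C_1 acts by ∂[p,q,r] = [q,r] − [p,r] + [p,q]. For instance
  ∂[0,1,5] = [1,5] − [0,5] + [0,1],
  ∂[0,2,4] = [2,4] − [0,4] + [0,2].
As a 12×6 matrix over Z this has rank 6, with invariant factors (1,1,1,1,1,1).

Reading off H_k = ker ∂_k / im ∂_{k+1}:

  H_0: rank C_0 − rank ∂_1 = 6 − 5 = 1, and the invariant factors of ∂_1 are all 1, so H_0 ≅ Z.
  H_1: rank ker ∂_1 − rank ∂_2 = (12 − 5) − 6 = 1, and the invariant factors of ∂_2 are all 1, so H_1 ≅ Z.
  H_2: rank ker ∂_2 − rank ∂_3 = (6 − 6) − 0 = 0, and there is no ∂_3, so H_2 ≅ 0.

As a check, the Euler characteristic is 6 − 12 + 6 = 0, which agrees with 1 − 1 + 0 = 0.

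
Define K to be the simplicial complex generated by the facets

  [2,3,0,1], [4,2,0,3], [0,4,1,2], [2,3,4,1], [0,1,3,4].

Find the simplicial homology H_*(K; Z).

H_0 = Z,  H_1 = 0,  H_2 = 0,  H_3 = Z.

We work with the vertex ordering 0 < 1 < 2 < 3 < 4. The simplices of K, each written with vertices in increasing order, are:

  0-simplices (5): [0], [1], [2], [3], [4]
  1-simplices (10): [0,1], [0,2], [0,3], [0,4], [1,2], [1,3], [1,4], [2,3], [2,4], [3,4]
  2-simplices (10): [0,1,2], [0,1,3], [0,1,4], [0,2,3], [0,2,4], [0,3,4], [1,2,3], [1,2,4], [1,3,4], [2,3,4]
  3-simplices (5): [0,1,2,3], [0,1,2,4], [0,1,3,4], [0,2,3,4], [1,2,3,4]

so the chain groups are C_0 ≅ Z^5, C_1 ≅ Z^10, C_2 ≅ Z^10, C_3 ≅ Z^5.

∂_1: C_1 → C_0 sends each edge [p,q] (with p < q) to q − p. For instance
  ∂[1,4] = [4] − [1].
The 5×10 boundary matrix has rank 4 and Smith normal form diag(1,1,1,1).

Boundary ∂_2: C_2 → C_1 maps a triangle to the signed sum of its edges. For instance
  ∂[0,1,3] = [1,3] − [0,3] + [0,1],
  ∂[1,3,4] = [3,4] − [1,4] + [1,3].
As a 10×10 matrix over Z this has rank 6, with invariant factors (1,1,1,1,1,1).

Boundary ∂_3: C_3 → C_2 sends each 3-simplex σ to the alternating sum Σ_i (−1)^i (σ with its i-th vertex removed). For instance
  ∂[0,1,2,4] = [1,2,4] − [0,2,4] + [0,1,4] − [0,1,2],
  ∂[0,2,3,4] = [2,3,4] − [0,3,4] + [0,2,4] − [0,2,3].
As a 10×5 matrix over Z this has rank 4, with invariant factors (1,1,1,1).

Now H_k = ker ∂_k / im ∂_{k+1}, so:

  H_0: rank C_0 − rank ∂_1 = 5 − 4 = 1, and the invariant factors of ∂_1 are all 1, so H_0 ≅ Z.
  H_1: rank ker ∂_1 − rank ∂_2 = (10 − 4) − 6 = 0, and the invariant factors of ∂_2 are all 1, so H_1 ≅ 0.
  H_2: rank ker ∂_2 − rank ∂_3 = (10 − 6) − 4 = 0, and the invariant factors of ∂_3 are all 1, so H_2 ≅ 0.
  H_3: rank ker ∂_3 − rank ∂_4 = (5 − 4) − 0 = 1, and there is no ∂_4, so H_3 ≅ Z.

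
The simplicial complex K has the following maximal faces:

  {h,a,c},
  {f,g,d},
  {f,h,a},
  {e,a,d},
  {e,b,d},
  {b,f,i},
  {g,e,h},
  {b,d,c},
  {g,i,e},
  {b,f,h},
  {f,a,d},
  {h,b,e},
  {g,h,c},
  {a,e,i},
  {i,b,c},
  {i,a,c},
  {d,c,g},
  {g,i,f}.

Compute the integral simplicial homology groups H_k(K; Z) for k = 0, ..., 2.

H_0 = Z,  H_1 = Z^2,  H_2 = Z.

Order the vertices as a < b < c < d < e < f < g < h < i. Listing each simplex with vertices in this order, K has dimension 2 with simplices:

  0-simplices (9): a, b, c, d, e, f, g, h, i
  1-simplices (27): ac, ad, ae, af, ah, ai, bc, bd, be, bf, bh, bi, cd, cg, ch, ci, de, df, dg, eg, eh, ei, fg, fh, fi, gh, gi
  2-simplices (18): ach, aci, ade, adf, aei, afh, bcd, bci, bde, beh, bfh, bfi, cdg, cgh, dfg, egh, egi, fgi

Hence C_0 ≅ Z^9, C_1 ≅ Z^27, C_2 ≅ Z^18.

∂_1: C_1 → C_0 sends each edge [p,q] (with p < q) to q − p. For instance
  ∂fh = h − f.
This gives a 9×27 integer matrix of rank 8; reducing to Smith normal form yields diagonal entries (1,1,1,1,1,1,1,1).

The boundary map ∂_2: C_2 → C_1 acts by ∂[p,q,r] = [q,r] − [p,r] + [p,q]. For instance
  ∂ade = de − ae + ad,
  ∂egh = gh − eh + eg.
The resulting 27×18 matrix has rank 17, and its Smith normal form has invariant factors (1,1,1,1,1,1,1,1,1,1,1,1,1,1,1,1,1).

Now H_k = ker ∂_k / im ∂_{k+1}, so:

  H_0: rank C_0 − rank ∂_1 = 9 − 8 = 1, and the invariant factors of ∂_1 are all 1, so H_0 = Z.
  H_1: rank ker ∂_1 − rank ∂_2 = (27 − 8) − 17 = 2, and the invariant factors of ∂_2 are all 1, so H_1 = Z^2.
  H_2: rank ker ∂_2 − rank ∂_3 = (18 − 17) − 0 = 1, and there is no ∂_3, so H_2 = Z.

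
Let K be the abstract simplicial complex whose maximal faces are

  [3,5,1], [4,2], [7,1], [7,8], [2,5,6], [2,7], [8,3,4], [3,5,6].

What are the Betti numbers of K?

b_0 = 1, b_1 = 3, b_2 = 0.

Take the total order 1 < 2 < 3 < 4 < 5 < 6 < 7 < 8 on the vertex set. Then K (dimension 2) consists of the simplices:

  0-simplices (8): [1], [2], [3], [4], [5], [6], [7], [8]
  1-simplices (14): [1,3], [1,5], [1,7], [2,4], [2,5], [2,6], [2,7], [3,4], [3,5], [3,6], [3,8], [4,8], [5,6], [7,8]
  2-simplices (4): [1,3,5], [2,5,6], [3,4,8], [3,5,6]

Hence C_0 ≅ Z^8, C_1 ≅ Z^14, C_2 ≅ Z^4.

The boundary map ∂_1: C_1 → C_0 is given by ∂[p,q] = [q] − [p].
The resulting 8×14 matrix has rank 7, and its Smith normal form has invariant factors (1,1,1,1,1,1,1).

Boundary ∂_2: C_2 → C_1 maps a triangle to the signed sum of its edges. For instance
  ∂[1,3,5] = [3,5] − [1,5] + [1,3],
  ∂[3,4,8] = [4,8] − [3,8] + [3,4].
The 14×4 boundary matrix has rank 4 and Smith normal form diag(1,1,1,1).

Reading off H_k = ker ∂_k / im ∂_{k+1}:

  H_0: rank C_0 − rank ∂_1 = 8 − 7 = 1, and the invariant factors of ∂_1 are all 1, so H_0 ≅ Z.
  H_1: rank ker ∂_1 − rank ∂_2 = (14 − 7) − 4 = 3, and the invariant factors of ∂_2 are all 1, so H_1 ≅ Z^3.
  H_2: rank ker ∂_2 − rank ∂_3 = (4 − 4) − 0 = 0, and there is no ∂_3, so H_2 ≅ 0.

Hence the Betti numbers are b_0 = 1, b_1 = 3, b_2 = 0.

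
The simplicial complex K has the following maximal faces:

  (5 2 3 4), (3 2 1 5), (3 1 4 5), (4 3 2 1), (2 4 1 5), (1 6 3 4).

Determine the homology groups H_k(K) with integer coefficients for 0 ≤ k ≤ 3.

H_0 ≅ Z,  H_1 = 0,  H_2 = 0,  H_3 ≅ Z.

Order the vertices as 1 < 2 < 3 < 4 < 5 < 6. Listing each simplex with vertices in this order, K has dimension 3 with simplices:

  0-simplices (6): [1], [2], [3], [4], [5], [6]
  1-simplices (13): [1,2], [1,3], [1,4], [1,5], [1,6], [2,3], [2,4], [2,5], [3,4], [3,5], [3,6], [4,5], [4,6]
  2-simplices (13): [1,2,3], [1,2,4], [1,2,5], [1,3,4], [1,3,5], [1,3,6], [1,4,5], [1,4,6], [2,3,4], [2,3,5], [2,4,5], [3,4,5], [3,4,6]
  3-simplices (6): [1,2,3,4], [1,2,3,5], [1,2,4,5], [1,3,4,5], [1,3,4,6], [2,3,4,5]

so the chain groups are C_0 ≅ Z^6, C_1 ≅ Z^13, C_2 ≅ Z^13, C_3 ≅ Z^6.

The boundary map ∂_1: C_1 → C_0 sends each edge [p,q] (with p < q) to q − p.
The resulting 6×13 matrix has rank 5, and its Smith normal form has invariant factors (1,1,1,1,1).

∂_2: C_2 → C_1 acts by ∂[p,q,r] = [q,r] − [p,r] + [p,q]. For instance
  ∂[2,4,5] = [4,5] − [2,5] + [2,4],
  ∂[1,3,5] = [3,5] − [1,5] + [1,3].
The resulting 13×13 matrix has rank 8, and its Smith normal form has invariant factors (1,1,1,1,1,1,1,1).

Boundary ∂_3: C_3 → C_2 sends each 3-simplex σ to the alternating sum Σ_i (−1)^i (σ with its i-th vertex removed). For instance
  ∂[2,3,4,5] = [3,4,5] − [2,4,5] + [2,3,5] − [2,3,4],
  ∂[1,3,4,5] = [3,4,5] − [1,4,5] + [1,3,5] − [1,3,4].
As a 13×6 matrix over Z this has rank 5, with invariant factors (1,1,1,1,1).

Now H_k = ker ∂_k / im ∂_{k+1}, so:

  H_0: rank C_0 − rank ∂_1 = 6 − 5 = 1, and the invariant factors of ∂_1 are all 1, so H_0 ≅ Z.
  H_1: rank ker ∂_1 − rank ∂_2 = (13 − 5) − 8 = 0, and the invariant factors of ∂_2 are all 1, so H_1 ≅ 0.
  H_2: rank ker ∂_2 − rank ∂_3 = (13 − 8) − 5 = 0, and the invariant factors of ∂_3 are all 1, so H_2 ≅ 0.
  H_3: rank ker ∂_3 − rank ∂_4 = (6 − 5) − 0 = 1, and there is no ∂_4, so H_3 ≅ Z.

As a check, the Euler characteristic is 6 − 13 + 13 − 6 = 0, which agrees with 1 − 0 + 0 − 1 = 0.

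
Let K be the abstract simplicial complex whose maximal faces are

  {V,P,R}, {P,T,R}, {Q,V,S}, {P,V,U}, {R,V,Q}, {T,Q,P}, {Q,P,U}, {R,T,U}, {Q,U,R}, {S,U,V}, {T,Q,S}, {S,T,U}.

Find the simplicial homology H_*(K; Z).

Take the total order P < Q < R < S < T < U < V on the vertex set. Then K (dimension 2) consists of the simplices:

  0-simplices (7): P, Q, R, S, T, U, V
  1-simplices (18): PQ, PR, PT, PU, PV, QR, QS, QT, QU, QV, RT, RU, RV, ST, SU, SV, TU, UV
  2-simplices (12): PQT, PQU, PRT, PRV, PUV, QRU, QRV, QST, QSV, RTU, STU, SUV

so the chain groups are C_0 ≅ Z^7, C_1 ≅ Z^18, C_2 ≅ Z^12.

The boundary map ∂_1: C_1 → C_0 sends each edge [p,q] (with p < q) to q − p. For instance
  ∂QT = T − Q.
As a 7×18 matrix over Z this has rank 6, with invariant factors (1,1,1,1,1,1).

Boundary ∂_2: C_2 → C_1 maps a triangle to the signed sum of its edges. For instance
  ∂PRT = RT − PT + PR,
  ∂PUV = UV − PV + PU.
This gives a 18×12 integer matrix of rank 12; reducing to Smith normal form yields diagonal entries (1,1,1,1,1,1,1,1,1,1,1,2).

From H_k ≅ ker(∂_k) / im(∂_{k+1}) we obtain:

  H_0: rank C_0 − rank ∂_1 = 7 − 6 = 1, and the invariant factors of ∂_1 are all 1, so H_0 = Z.
  H_1: rank ker ∂_1 − rank ∂_2 = (18 − 6) − 12 = 0, and ∂_2 has invariant factor 2 > 1, so H_1 = Z/2.
  H_2: rank ker ∂_2 − rank ∂_3 = (12 − 12) − 0 = 0, and there is no ∂_3, so H_2 = 0.

H_0 = Z,  H_1 = Z/2,  H_2 = 0.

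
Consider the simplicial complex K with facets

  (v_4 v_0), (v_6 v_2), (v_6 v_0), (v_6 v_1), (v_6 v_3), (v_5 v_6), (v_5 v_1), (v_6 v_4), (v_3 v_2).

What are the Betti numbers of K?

K has 7 vertices, 9 edges.
rank ∂_0 = 0, rank ∂_1 = 6 ⇒ b_0 = 7 − 0 − 6 = 1; all invariant factors of ∂_1 are 1 so no torsion. So H_0 ≅ Z.
rank ∂_1 = 6, rank ∂_2 = 0 ⇒ b_1 = 9 − 6 − 0 = 3. So H_1 ≅ Z^3.

b_0 = 1, b_1 = 3.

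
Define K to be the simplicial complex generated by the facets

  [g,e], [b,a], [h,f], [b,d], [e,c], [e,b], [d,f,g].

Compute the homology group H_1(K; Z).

H_1 = Z.

Fix the vertex order a < b < c < d < e < f < g < h and write every simplex with vertices in increasing order. Then dim K = 2 and the simplices of K are:

  0-simplices (8): a, b, c, d, e, f, g, h
  1-simplices (9): ab, bd, be, ce, df, dg, eg, fg, fh
  2-simplices (1): dfg

giving chain groups C_0 ≅ Z^8, C_1 ≅ Z^9, C_2 ≅ Z^1.

The boundary map ∂_1: C_1 → C_0 sends each edge [p,q] (with p < q) to q − p. For instance
  ∂be = e − b.
The 8×9 boundary matrix has rank 7 and Smith normal form diag(1,1,1,1,1,1,1).

The boundary map ∂_2: C_2 → C_1 sends each 2-simplex [p,q,r] to [q,r] − [p,r] + [p,q]. For instance
  ∂dfg = fg − dg + df.
As a 9×1 matrix over Z this has rank 1, with invariant factors (1).

Now H_k = ker ∂_k / im ∂_{k+1}, so:

  H_1: rank ker ∂_1 − rank ∂_2 = (9 − 7) − 1 = 1, and the invariant factors of ∂_2 are all 1, so H_1 ≅ Z.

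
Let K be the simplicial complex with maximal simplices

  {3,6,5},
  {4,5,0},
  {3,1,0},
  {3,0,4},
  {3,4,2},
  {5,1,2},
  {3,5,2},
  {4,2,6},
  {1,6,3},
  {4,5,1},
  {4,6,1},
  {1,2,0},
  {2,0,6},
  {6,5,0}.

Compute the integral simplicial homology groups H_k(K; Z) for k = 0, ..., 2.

H_0 ≅ Z,  H_1 ≅ Z^2,  H_2 ≅ Z.

K has 7 vertices, 21 edges, 14 triangles.
rank ∂_0 = 0, rank ∂_1 = 6 ⇒ b_0 = 7 − 0 − 6 = 1; all invariant factors of ∂_1 are 1 so no torsion. So H_0 = Z.
rank ∂_1 = 6, rank ∂_2 = 13 ⇒ b_1 = 21 − 6 − 13 = 2; all invariant factors of ∂_2 are 1 so no torsion. So H_1 = Z^2.
rank ∂_2 = 13, rank ∂_3 = 0 ⇒ b_2 = 14 − 13 − 0 = 1. So H_2 = Z.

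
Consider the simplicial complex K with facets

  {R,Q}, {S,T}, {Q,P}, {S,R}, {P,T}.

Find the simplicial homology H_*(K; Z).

H_0 = Z,  H_1 = Z.

K has 5 vertices, 5 edges.
rank ∂_0 = 0, rank ∂_1 = 4 ⇒ b_0 = 5 − 0 − 4 = 1; all invariant factors of ∂_1 are 1 so no torsion. So H_0 ≅ Z.
rank ∂_1 = 4, rank ∂_2 = 0 ⇒ b_1 = 5 − 4 − 0 = 1. So H_1 ≅ Z.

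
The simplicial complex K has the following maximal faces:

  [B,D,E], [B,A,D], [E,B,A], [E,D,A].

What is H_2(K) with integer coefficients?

H_2 ≅ Z.

We work with the vertex ordering A < B < D < E. The simplices of K, each written with vertices in increasing order, are:

  0-simplices (4): A, B, D, E
  1-simplices (6): AB, AD, AE, BD, BE, DE
  2-simplices (4): ABD, ABE, ADE, BDE

Hence C_0 ≅ Z^4, C_1 ≅ Z^6, C_2 ≅ Z^4.

∂_1: C_1 → C_0 sends each edge [p,q] (with p < q) to q − p. For instance
  ∂BE = E − B.
As a 4×6 matrix over Z this has rank 3, with invariant factors (1,1,1).

∂_2: C_2 → C_1 acts by ∂[p,q,r] = [q,r] − [p,r] + [p,q]. For instance
  ∂ABD = BD − AD + AB,
  ∂BDE = DE − BE + BD.
This gives a 6×4 integer matrix of rank 3; reducing to Smith normal form yields diagonal entries (1,1,1).

From H_k ≅ ker(∂_k) / im(∂_{k+1}) we obtain:

  H_2: rank ker ∂_2 − rank ∂_3 = (4 − 3) − 0 = 1, and there is no ∂_3, so H_2 = Z.

(K is a triangulation of the 2-sphere S^2.)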